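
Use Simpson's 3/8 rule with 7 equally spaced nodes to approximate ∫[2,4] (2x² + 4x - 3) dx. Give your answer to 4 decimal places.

55.3333

h = (4 − 2)/6 = 0.333333.
Nodes x₀,…,x₆ = 2, 2.333333, 2.666667, 3, 3.333333, 3.666667, 4.
f(x) = 2x² + 4x - 3: f₀=13, f₁=17.222222, f₂=21.888889, f₃=27, f₄=32.555556, f₅=38.555556, f₆=45.
(3h/8)·[f₀ + 3f₁ + 3f₂ + 2f₃ + 3f₄ + 3f₅ + f₆] = 0.125·(442.666667) = 55.3333.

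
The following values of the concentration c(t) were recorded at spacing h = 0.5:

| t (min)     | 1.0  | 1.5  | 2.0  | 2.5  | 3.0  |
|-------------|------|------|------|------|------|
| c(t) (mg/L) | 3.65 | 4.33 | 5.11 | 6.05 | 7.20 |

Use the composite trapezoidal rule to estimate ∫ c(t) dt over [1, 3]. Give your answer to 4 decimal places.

h = 0.5, n = 4.
(h/2)·[y₀ + 2y₁ + 2y₂ + 2y₃ + y₄] = 0.25·(41.83) = 10.4575.

10.4575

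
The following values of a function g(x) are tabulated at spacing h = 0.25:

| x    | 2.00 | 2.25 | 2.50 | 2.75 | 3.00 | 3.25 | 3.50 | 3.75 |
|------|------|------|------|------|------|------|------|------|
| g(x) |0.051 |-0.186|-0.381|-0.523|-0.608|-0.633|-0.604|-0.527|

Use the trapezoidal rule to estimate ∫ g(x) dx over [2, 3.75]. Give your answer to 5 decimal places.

h = 0.25, n = 7.
(h/2)·[y₀ + 2y₁ + 2y₂ + 2y₃ + 2y₄ + 2y₅ + 2y₆ + y₇] = 0.125·(-6.346) = -0.79325.

-0.79325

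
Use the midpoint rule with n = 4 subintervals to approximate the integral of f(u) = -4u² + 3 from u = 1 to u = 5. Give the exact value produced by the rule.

-152

h = (5 − 1)/4 = 1.
Midpoints m₁,…,m₄ = 1.5, 2.5, 3.5, 4.5.
f(m₁)=-6, f(m₂)=-22, f(m₃)=-46, f(m₄)=-78.
h·[f(m₁) + f(m₂) + f(m₃) + f(m₄)] = 1·(-152) = -152.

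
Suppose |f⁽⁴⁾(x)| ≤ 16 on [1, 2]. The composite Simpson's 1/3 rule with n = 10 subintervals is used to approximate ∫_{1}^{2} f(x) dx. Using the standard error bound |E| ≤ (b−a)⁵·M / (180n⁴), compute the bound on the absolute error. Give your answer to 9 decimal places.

|E| ≤ (1)⁵·16 / (180·10⁴) = 16/1800000 = 0.000008889.

0.000008889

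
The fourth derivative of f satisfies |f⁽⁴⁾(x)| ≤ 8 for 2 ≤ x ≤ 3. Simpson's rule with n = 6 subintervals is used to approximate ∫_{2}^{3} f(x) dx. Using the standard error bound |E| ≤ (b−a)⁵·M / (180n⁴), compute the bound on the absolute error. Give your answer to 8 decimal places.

|E| ≤ (1)⁵·8 / (180·6⁴) = 8/233280 = 0.00003429.

0.00003429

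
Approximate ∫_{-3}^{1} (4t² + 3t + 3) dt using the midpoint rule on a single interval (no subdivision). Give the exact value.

M = (b−a)·f(-1) = 4·(4) = 16.

16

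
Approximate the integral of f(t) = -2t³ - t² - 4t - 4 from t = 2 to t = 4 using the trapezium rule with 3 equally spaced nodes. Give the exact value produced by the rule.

-177

h = (4 − 2)/2 = 1.
Nodes t₀,…,t₂ = 2, 3, 4.
f(t) = -2t³ - t² - 4t - 4: f₀=-32, f₁=-79, f₂=-164.
(h/2)·[f₀ + 2f₁ + f₂] = 0.5·(-354) = -177.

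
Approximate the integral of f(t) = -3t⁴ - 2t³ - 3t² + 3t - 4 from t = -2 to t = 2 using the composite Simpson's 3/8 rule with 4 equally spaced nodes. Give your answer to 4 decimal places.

-81.7778

h = (2 − (-2))/3 = 1.333333.
Nodes t₀,…,t₃ = -2, -0.666667, 0.666667, 2.
f(t) = -3t⁴ - 2t³ - 3t² + 3t - 4: f₀=-54, f₁=-7.333333, f₂=-4.518519, f₃=-74.
(3h/8)·[f₀ + 3f₁ + 3f₂ + f₃] = 0.5·(-163.555556) = -81.7778.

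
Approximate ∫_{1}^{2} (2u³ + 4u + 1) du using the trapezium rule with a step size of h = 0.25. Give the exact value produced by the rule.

h = (2 − 1)/4 = 0.25.
Nodes u₀,…,u₄ = 1, 1.25, 1.5, 1.75, 2.
f(u) = 2u³ + 4u + 1: f₀=7, f₁=9.90625, f₂=13.75, f₃=18.71875, f₄=25.
(h/2)·[f₀ + 2f₁ + 2f₂ + 2f₃ + f₄] = 0.125·(116.75) = 14.59375.

14.59375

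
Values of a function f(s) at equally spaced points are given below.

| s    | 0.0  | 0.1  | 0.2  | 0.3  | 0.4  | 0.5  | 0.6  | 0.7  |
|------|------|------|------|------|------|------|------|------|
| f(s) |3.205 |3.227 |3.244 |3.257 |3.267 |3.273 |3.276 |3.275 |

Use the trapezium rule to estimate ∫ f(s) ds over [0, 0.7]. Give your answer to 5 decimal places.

2.27840

h = 0.1, n = 7.
(h/2)·[y₀ + 2y₁ + 2y₂ + 2y₃ + 2y₄ + 2y₅ + 2y₆ + y₇] = 0.05·(45.568) = 2.27840.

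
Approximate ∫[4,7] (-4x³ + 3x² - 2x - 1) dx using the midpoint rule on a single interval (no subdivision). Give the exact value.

-1760.25

M = (b−a)·f(5.5) = 3·(-586.75) = -1760.25.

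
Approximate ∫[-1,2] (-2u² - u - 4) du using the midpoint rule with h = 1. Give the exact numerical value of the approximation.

-19

h = (2 − (-1))/3 = 1.
Midpoints m₁,…,m₃ = -0.5, 0.5, 1.5.
f(m₁)=-4, f(m₂)=-5, f(m₃)=-10.
h·[f(m₁) + f(m₂) + f(m₃)] = 1·(-19) = -19.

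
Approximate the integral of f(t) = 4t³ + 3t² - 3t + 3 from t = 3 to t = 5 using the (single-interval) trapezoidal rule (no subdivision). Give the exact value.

T = (b−a)/2 · [f(3) + f(5)] = 1·[129 + 563] = 692.

692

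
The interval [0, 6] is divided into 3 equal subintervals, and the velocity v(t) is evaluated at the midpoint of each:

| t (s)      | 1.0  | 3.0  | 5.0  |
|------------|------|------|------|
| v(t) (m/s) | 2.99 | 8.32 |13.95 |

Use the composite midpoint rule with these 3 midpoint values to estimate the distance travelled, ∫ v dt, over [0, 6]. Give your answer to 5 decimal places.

50.52000

h = 2, n = 3.
h·[y(m₁) + y(m₂) + y(m₃)] = 2·(25.26) = 50.52000.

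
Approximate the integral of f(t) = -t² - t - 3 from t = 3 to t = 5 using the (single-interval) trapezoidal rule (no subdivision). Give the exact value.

T = (b−a)/2 · [f(3) + f(5)] = 1·[(-15) + (-33)] = -48.

-48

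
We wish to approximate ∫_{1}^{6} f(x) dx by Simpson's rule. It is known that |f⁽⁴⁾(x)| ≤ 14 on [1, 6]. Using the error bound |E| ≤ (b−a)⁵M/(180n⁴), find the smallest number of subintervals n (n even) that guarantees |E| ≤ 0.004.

16

Need 43750/(180n⁴) ≤ 0.004.
n⁴ ≥ 43750/(180·0.004) = 60763.9 ⇒ n ≥ 15.7004, so the smallest even n is 16. (n must be even for Simpson's rule.)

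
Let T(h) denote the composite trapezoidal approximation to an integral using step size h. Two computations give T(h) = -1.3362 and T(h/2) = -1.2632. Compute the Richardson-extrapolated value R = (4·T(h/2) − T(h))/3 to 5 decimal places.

-1.23887

R = (4·T(h/2) − T(h)) / 3 = (4·(-1.2632) − (-1.3362))/3 = (-3.7166)/3 = -1.23887.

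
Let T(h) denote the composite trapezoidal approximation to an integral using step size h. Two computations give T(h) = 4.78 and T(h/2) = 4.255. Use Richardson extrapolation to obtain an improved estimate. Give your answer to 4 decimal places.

4.0800

R = (4·T(h/2) − T(h)) / 3 = (4·4.255 − 4.78)/3 = (12.240)/3 = 4.0800.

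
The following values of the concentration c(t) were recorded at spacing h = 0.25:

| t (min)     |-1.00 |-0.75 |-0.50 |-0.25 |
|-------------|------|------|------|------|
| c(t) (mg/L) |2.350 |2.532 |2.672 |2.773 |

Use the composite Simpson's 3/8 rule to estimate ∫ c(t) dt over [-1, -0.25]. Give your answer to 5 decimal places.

h = 0.25, n = 3.
(3h/8)·[y₀ + 3y₁ + 3y₂ + y₃] = 0.09375·(20.735) = 1.94391.

1.94391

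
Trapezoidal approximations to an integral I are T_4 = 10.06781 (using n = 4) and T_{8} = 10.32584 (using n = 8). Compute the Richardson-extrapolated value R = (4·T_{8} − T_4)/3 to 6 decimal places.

R = (4·T_{8} − T_4) / 3 = (4·10.32584 − 10.06781)/3 = (31.23555)/3 = 10.411850.

10.411850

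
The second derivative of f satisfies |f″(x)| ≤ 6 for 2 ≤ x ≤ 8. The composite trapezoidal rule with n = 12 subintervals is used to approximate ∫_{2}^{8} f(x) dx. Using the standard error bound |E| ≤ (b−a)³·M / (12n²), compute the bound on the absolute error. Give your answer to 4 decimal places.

0.7500

|E| ≤ (6)³·6 / (12·12²) = 1296/1728 = 0.7500.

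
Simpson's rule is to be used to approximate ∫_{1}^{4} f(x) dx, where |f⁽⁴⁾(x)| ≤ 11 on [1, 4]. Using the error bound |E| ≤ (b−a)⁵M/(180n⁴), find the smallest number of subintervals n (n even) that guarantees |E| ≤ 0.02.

6

Need 2673/(180n⁴) ≤ 0.02.
n⁴ ≥ 2673/(180·0.02) = 742.5 ⇒ n ≥ 5.2200, so the smallest even n is 6. (n must be even for Simpson's rule.)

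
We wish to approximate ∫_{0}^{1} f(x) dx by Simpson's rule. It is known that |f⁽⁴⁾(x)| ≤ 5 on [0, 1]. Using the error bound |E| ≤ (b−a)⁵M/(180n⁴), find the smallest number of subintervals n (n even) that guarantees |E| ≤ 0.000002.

12

Need 5/(180n⁴) ≤ 0.000002.
n⁴ ≥ 5/(180·0.000002) = 13888.9 ⇒ n ≥ 10.8559, so the smallest even n is 12. (n must be even for Simpson's rule.)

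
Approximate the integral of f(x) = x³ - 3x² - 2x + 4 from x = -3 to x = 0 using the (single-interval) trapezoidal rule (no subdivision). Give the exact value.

-60

T = (b−a)/2 · [f(-3) + f(0)] = 1.5·[(-44) + 4] = -60.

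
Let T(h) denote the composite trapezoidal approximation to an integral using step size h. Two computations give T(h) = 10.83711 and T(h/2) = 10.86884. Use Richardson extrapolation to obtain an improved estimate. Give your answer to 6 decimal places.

R = (4·T(h/2) − T(h)) / 3 = (4·10.86884 − 10.83711)/3 = (32.63825)/3 = 10.879417.

10.879417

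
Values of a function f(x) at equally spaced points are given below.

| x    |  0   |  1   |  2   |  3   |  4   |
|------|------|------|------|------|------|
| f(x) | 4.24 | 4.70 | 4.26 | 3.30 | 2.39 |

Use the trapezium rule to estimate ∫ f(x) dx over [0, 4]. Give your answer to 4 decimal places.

15.5750

h = 1, n = 4.
(h/2)·[y₀ + 2y₁ + 2y₂ + 2y₃ + y₄] = 0.5·(31.15) = 15.5750.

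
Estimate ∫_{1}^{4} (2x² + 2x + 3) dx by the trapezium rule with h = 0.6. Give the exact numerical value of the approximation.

66.36

h = (4 − 1)/5 = 0.6.
Nodes x₀,…,x₅ = 1, 1.6, 2.2, 2.8, 3.4, 4.
f(x) = 2x² + 2x + 3: f₀=7, f₁=11.32, f₂=17.08, f₃=24.28, f₄=32.92, f₅=43.
(h/2)·[f₀ + 2f₁ + 2f₂ + 2f₃ + 2f₄ + f₅] = 0.3·(221.2) = 66.36.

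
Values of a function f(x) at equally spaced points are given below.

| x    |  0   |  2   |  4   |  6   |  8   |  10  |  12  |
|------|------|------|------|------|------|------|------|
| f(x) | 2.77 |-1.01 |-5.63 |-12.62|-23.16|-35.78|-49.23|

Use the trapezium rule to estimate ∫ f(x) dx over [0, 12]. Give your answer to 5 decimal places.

-202.86000

h = 2, n = 6.
(h/2)·[y₀ + 2y₁ + 2y₂ + 2y₃ + 2y₄ + 2y₅ + y₆] = 1·(-202.86) = -202.86000.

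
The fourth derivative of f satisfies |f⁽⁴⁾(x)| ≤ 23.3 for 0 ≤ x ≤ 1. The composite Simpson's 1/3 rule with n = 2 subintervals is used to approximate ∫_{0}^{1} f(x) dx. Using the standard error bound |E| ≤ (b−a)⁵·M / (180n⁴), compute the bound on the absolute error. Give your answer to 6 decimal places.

0.008090

|E| ≤ (1)⁵·23.3 / (180·2⁴) = 23.3/2880 = 0.008090.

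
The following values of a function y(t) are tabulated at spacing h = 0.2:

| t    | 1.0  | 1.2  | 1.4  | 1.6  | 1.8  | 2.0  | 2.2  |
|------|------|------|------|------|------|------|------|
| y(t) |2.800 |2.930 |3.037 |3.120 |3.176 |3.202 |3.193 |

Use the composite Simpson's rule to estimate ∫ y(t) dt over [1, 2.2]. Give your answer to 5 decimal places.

3.69513

h = 0.2, n = 6.
(h/3)·[y₀ + 4y₁ + 2y₂ + 4y₃ + 2y₄ + 4y₅ + y₆] = 0.066667·(55.427) = 3.69513.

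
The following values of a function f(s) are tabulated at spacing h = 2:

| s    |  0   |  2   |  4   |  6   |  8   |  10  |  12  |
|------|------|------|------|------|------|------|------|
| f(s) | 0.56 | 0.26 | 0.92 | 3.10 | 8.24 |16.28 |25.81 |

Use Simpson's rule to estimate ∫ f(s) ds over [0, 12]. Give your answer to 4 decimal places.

82.1667

h = 2, n = 6.
(h/3)·[y₀ + 4y₁ + 2y₂ + 4y₃ + 2y₄ + 4y₅ + y₆] = 0.666667·(123.25) = 82.1667.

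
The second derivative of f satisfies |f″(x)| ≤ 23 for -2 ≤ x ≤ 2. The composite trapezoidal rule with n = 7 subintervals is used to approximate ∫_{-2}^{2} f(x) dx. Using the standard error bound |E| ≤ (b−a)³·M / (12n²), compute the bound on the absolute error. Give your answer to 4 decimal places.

|E| ≤ (4)³·23 / (12·7²) = 1472/588 = 2.5034.

2.5034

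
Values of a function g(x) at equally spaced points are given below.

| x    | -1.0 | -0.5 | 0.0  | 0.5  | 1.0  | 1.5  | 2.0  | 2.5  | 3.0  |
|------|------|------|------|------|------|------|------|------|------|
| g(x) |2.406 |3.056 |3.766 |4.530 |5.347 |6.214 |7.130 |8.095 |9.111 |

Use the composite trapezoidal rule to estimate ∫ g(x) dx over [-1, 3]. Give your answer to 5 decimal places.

h = 0.5, n = 8.
(h/2)·[y₀ + 2y₁ + 2y₂ + 2y₃ + 2y₄ + 2y₅ + 2y₆ + 2y₇ + y₈] = 0.25·(87.793) = 21.94825.

21.94825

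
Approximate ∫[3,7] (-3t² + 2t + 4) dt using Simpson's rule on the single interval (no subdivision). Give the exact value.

S = (b−a)/6 · [f(3) + 4f(5) + f(7)] = 0.666667·[(-17) + 4·(-61) + (-129)] = -260.

-260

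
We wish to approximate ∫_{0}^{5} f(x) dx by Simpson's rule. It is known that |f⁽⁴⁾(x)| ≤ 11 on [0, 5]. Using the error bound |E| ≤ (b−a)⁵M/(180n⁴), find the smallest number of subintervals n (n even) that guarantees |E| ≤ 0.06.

8

Need 34375/(180n⁴) ≤ 0.06.
n⁴ ≥ 34375/(180·0.06) = 3182.87 ⇒ n ≥ 7.5111, so the smallest even n is 8. (n must be even for Simpson's rule.)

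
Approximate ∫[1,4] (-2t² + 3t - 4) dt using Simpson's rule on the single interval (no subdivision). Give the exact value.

-31.5

S = (b−a)/6 · [f(1) + 4f(2.5) + f(4)] = 0.5·[(-3) + 4·(-9) + (-24)] = -31.5.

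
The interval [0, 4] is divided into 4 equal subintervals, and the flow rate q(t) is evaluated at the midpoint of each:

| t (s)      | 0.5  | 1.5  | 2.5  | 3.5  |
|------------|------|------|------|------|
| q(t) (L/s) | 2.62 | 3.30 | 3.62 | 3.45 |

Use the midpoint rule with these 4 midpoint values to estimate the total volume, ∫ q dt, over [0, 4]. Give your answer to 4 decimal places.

12.9900

h = 1, n = 4.
h·[y(m₁) + y(m₂) + y(m₃) + y(m₄)] = 1·(12.99) = 12.9900.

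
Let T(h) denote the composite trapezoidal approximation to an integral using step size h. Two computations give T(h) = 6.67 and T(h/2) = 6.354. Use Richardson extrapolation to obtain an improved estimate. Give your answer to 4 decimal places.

R = (4·T(h/2) − T(h)) / 3 = (4·6.354 − 6.67)/3 = (18.746)/3 = 6.2487.

6.2487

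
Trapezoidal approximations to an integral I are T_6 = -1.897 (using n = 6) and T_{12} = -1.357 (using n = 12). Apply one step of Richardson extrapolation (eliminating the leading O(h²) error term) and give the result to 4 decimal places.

-1.1770

R = (4·T_{12} − T_6) / 3 = (4·(-1.357) − (-1.897))/3 = (-3.531)/3 = -1.1770.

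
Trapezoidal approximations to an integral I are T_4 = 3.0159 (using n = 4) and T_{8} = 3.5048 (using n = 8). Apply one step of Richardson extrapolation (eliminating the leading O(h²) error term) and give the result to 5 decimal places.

3.66777

R = (4·T_{8} − T_4) / 3 = (4·3.5048 − 3.0159)/3 = (11.0033)/3 = 3.66777.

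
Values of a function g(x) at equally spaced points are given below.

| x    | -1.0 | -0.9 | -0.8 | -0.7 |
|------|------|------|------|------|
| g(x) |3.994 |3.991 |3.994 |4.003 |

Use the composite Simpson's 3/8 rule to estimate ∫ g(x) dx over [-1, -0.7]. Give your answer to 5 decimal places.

1.19820

h = 0.1, n = 3.
(3h/8)·[y₀ + 3y₁ + 3y₂ + y₃] = 0.0375·(31.952) = 1.19820.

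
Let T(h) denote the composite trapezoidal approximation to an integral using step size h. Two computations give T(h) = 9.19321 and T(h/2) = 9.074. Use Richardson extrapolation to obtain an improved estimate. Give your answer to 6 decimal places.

9.034263

R = (4·T(h/2) − T(h)) / 3 = (4·9.074 − 9.19321)/3 = (27.10279)/3 = 9.034263.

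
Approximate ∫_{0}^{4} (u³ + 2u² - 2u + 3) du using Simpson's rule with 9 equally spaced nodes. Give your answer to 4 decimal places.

h = (4 − 0)/8 = 0.5.
Nodes u₀,…,u₈ = 0, 0.5, 1, 1.5, 2, 2.5, 3, 3.5, 4.
f(u) = u³ + 2u² - 2u + 3: f₀=3, f₁=2.625, f₂=4, f₃=7.875, f₄=15, f₅=26.125, f₆=42, f₇=63.375, f₈=91.
(h/3)·[f₀ + 4f₁ + 2f₂ + 4f₃ + 2f₄ + 4f₅ + 2f₆ + 4f₇ + f₈] = 0.166667·(616) = 102.6667.

102.6667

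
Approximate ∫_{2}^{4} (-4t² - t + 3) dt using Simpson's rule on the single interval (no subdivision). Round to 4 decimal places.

S = (b−a)/6 · [f(2) + 4f(3) + f(4)] = 0.333333·[(-15) + 4·(-36) + (-65)] = -74.6667.

-74.6667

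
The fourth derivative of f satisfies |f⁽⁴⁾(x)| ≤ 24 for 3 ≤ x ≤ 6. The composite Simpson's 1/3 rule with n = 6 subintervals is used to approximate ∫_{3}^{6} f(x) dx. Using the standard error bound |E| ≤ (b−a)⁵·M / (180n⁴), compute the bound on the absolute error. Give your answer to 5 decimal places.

0.02500

|E| ≤ (3)⁵·24 / (180·6⁴) = 5832/233280 = 0.02500.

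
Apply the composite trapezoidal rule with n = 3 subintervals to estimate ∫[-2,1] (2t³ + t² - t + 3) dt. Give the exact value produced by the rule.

5

h = (1 − (-2))/3 = 1.
Nodes t₀,…,t₃ = -2, -1, 0, 1.
f(t) = 2t³ + t² - t + 3: f₀=-7, f₁=3, f₂=3, f₃=5.
(h/2)·[f₀ + 2f₁ + 2f₂ + f₃] = 0.5·(10) = 5.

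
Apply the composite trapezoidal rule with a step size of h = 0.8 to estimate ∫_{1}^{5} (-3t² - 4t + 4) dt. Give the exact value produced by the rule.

h = (5 − 1)/5 = 0.8.
Nodes t₀,…,t₅ = 1, 1.8, 2.6, 3.4, 4.2, 5.
f(t) = -3t² - 4t + 4: f₀=-3, f₁=-12.92, f₂=-26.68, f₃=-44.28, f₄=-65.72, f₅=-91.
(h/2)·[f₀ + 2f₁ + 2f₂ + 2f₃ + 2f₄ + f₅] = 0.4·(-393.2) = -157.28.

-157.28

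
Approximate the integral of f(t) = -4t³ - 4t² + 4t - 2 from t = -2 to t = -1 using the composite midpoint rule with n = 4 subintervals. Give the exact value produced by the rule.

h = (-1 − (-2))/4 = 0.25.
Midpoints m₁,…,m₄ = -1.875, -1.625, -1.375, -1.125.
f(m₁)=2.8046875, f(m₂)=-1.8984375, f(m₃)=-4.6640625, f(m₄)=-5.8671875.
h·[f(m₁) + f(m₂) + f(m₃) + f(m₄)] = 0.25·(-9.625) = -2.40625.

-2.40625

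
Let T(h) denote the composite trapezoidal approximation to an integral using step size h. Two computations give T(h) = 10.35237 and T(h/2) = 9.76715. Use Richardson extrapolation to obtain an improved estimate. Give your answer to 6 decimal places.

R = (4·T(h/2) − T(h)) / 3 = (4·9.76715 − 10.35237)/3 = (28.71623)/3 = 9.572077.

9.572077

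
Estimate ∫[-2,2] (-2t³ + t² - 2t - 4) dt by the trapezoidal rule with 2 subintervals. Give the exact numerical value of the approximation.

-8

h = (2 − (-2))/2 = 2.
Nodes t₀,…,t₂ = -2, 0, 2.
f(t) = -2t³ + t² - 2t - 4: f₀=20, f₁=-4, f₂=-20.
(h/2)·[f₀ + 2f₁ + f₂] = 1·(-8) = -8.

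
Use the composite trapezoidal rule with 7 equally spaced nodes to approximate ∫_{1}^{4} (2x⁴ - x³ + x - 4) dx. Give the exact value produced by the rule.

h = (4 − 1)/6 = 0.5.
Nodes x₀,…,x₆ = 1, 1.5, 2, 2.5, 3, 3.5, 4.
f(x) = 2x⁴ - x³ + x - 4: f₀=-2, f₁=4.25, f₂=22, f₃=61, f₄=134, f₅=256.75, f₆=448.
(h/2)·[f₀ + 2f₁ + 2f₂ + 2f₃ + 2f₄ + 2f₅ + f₆] = 0.25·(1402) = 350.5.

350.5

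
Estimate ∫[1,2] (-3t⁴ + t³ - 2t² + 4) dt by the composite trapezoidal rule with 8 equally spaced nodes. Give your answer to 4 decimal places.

-15.6510

h = (2 − 1)/7 = 0.142857.
Nodes t₀,…,t₇ = 1, 1.142857, 1.285714, 1.428571, 1.571429, 1.714286, 1.857143, 2.
f(t) = -3t⁴ + t³ - 2t² + 4: f₀=0, f₁=-2.237401, f₂=-5.378592, f₃=-9.660975, f₄=-15.351937, f₅=-22.748855, f₆=-32.179092, f₇=-44.
(h/2)·[f₀ + 2f₁ + 2f₂ + 2f₃ + 2f₄ + 2f₅ + 2f₆ + f₇] = 0.071429·(-219.113703) = -15.6510.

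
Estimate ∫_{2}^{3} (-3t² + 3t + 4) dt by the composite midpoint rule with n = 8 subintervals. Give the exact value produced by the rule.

h = (3 − 2)/8 = 0.125.
Midpoints m₁,…,m₈ = 2.0625, 2.1875, 2.3125, 2.4375, 2.5625, 2.6875, 2.8125, 2.9375.
f(m₁)=-2.57421875, f(m₂)=-3.79296875, f(m₃)=-5.10546875, f(m₄)=-6.51171875, f(m₅)=-8.01171875, f(m₆)=-9.60546875, f(m₇)=-11.29296875, f(m₈)=-13.07421875.
h·[f(m₁) + f(m₂) + f(m₃) + f(m₄) + f(m₅) + f(m₆) + f(m₇) + f(m₈)] = 0.125·(-59.96875) = -7.49609375.

-7.49609375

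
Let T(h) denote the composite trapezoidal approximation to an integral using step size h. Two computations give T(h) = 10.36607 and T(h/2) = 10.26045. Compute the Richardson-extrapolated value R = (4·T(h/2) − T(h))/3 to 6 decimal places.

10.225243

R = (4·T(h/2) − T(h)) / 3 = (4·10.26045 − 10.36607)/3 = (30.67573)/3 = 10.225243.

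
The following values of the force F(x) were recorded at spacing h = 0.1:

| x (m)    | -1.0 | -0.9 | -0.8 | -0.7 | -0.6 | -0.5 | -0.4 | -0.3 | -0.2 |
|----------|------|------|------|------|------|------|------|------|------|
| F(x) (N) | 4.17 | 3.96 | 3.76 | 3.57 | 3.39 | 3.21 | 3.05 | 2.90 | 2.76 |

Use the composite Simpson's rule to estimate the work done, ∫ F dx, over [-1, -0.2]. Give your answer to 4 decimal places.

h = 0.1, n = 8.
(h/3)·[y₀ + 4y₁ + 2y₂ + 4y₃ + 2y₄ + 4y₅ + 2y₆ + 4y₇ + y₈] = 0.033333·(81.89) = 2.7297.

2.7297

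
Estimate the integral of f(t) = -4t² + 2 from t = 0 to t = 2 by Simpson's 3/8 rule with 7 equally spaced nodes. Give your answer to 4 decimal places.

-6.6667

h = (2 − 0)/6 = 0.333333.
Nodes t₀,…,t₆ = 0, 0.333333, 0.666667, 1, 1.333333, 1.666667, 2.
f(t) = -4t² + 2: f₀=2, f₁=1.555556, f₂=0.222222, f₃=-2, f₄=-5.111111, f₅=-9.111111, f₆=-14.
(3h/8)·[f₀ + 3f₁ + 3f₂ + 2f₃ + 3f₄ + 3f₅ + f₆] = 0.125·(-53.333333) = -6.6667.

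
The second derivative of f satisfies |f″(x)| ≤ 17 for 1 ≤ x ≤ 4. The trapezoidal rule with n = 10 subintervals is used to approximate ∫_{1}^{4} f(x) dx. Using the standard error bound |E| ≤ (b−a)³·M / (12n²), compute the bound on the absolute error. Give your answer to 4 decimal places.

0.3825

|E| ≤ (3)³·17 / (12·10²) = 459/1200 = 0.3825.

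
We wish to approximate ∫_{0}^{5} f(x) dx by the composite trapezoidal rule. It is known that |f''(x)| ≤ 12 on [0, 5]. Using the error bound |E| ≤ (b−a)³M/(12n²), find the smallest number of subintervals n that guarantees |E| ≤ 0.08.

40

Need 1500/(12n²) ≤ 0.08.
n² ≥ 1500/(12·0.08) = 1562.5 ⇒ n ≥ 39.5285, so the smallest n is 40.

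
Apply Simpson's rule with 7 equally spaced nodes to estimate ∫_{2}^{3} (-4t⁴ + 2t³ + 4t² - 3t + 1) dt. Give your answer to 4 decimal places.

h = (3 − 2)/6 = 0.166667.
Nodes t₀,…,t₆ = 2, 2.166667, 2.333333, 2.5, 2.666667, 2.833333, 3.
f(t) = -4t⁴ + 2t³ + 4t² - 3t + 1: f₀=-37, f₁=-54.530864, f₂=-77.382716, f₃=-106.5, f₄=-142.901235, f₅=-187.679012, f₆=-242.
(h/3)·[f₀ + 4f₁ + 2f₂ + 4f₃ + 2f₄ + 4f₅ + f₆] = 0.055556·(-2114.407407) = -117.4671.

-117.4671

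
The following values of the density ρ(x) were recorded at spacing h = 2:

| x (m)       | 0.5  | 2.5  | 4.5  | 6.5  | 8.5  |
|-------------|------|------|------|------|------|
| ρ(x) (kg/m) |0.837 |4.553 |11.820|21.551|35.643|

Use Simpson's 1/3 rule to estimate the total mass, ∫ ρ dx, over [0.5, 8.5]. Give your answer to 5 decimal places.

h = 2, n = 4.
(h/3)·[y₀ + 4y₁ + 2y₂ + 4y₃ + y₄] = 0.666667·(164.536) = 109.69067.

109.69067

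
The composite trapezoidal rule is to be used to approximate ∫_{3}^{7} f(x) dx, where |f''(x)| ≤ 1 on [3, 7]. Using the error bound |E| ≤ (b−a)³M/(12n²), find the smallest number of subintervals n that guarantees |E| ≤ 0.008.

Need 64/(12n²) ≤ 0.008.
n² ≥ 64/(12·0.008) = 666.667 ⇒ n ≥ 25.8199, so the smallest n is 26.

26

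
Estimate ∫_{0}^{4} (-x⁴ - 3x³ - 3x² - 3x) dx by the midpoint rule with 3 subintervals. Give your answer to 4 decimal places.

h = (4 − 0)/3 = 1.333333.
Midpoints m₁,…,m₃ = 0.666667, 2, 3.333333.
f(m₁)=-4.419753, f(m₂)=-58, f(m₃)=-277.901235.
h·[f(m₁) + f(m₂) + f(m₃)] = 1.333333·(-340.320988) = -453.7613.

-453.7613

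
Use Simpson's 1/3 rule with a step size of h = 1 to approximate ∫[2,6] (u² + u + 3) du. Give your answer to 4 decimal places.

h = (6 − 2)/4 = 1.
Nodes u₀,…,u₄ = 2, 3, 4, 5, 6.
f(u) = u² + u + 3: f₀=9, f₁=15, f₂=23, f₃=33, f₄=45.
(h/3)·[f₀ + 4f₁ + 2f₂ + 4f₃ + f₄] = 0.333333·(292) = 97.3333.

97.3333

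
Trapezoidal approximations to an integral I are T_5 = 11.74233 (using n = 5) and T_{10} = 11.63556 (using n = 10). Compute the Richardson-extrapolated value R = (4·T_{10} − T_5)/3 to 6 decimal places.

R = (4·T_{10} − T_5) / 3 = (4·11.63556 − 11.74233)/3 = (34.79991)/3 = 11.599970.

11.599970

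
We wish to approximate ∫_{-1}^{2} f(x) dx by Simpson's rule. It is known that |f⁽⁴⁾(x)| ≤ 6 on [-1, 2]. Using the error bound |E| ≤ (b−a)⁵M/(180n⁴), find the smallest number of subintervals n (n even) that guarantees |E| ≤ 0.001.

Need 1458/(180n⁴) ≤ 0.001.
n⁴ ≥ 1458/(180·0.001) = 8100 ⇒ n ≥ 9.4868, so the smallest even n is 10. (n must be even for Simpson's rule.)

10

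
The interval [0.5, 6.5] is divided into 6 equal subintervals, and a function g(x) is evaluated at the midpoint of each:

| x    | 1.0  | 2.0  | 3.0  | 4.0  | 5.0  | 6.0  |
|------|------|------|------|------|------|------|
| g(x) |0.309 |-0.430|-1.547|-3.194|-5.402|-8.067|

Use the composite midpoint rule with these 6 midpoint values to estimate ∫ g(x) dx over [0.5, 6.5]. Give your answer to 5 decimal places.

-18.33100

h = 1, n = 6.
h·[y(m₁) + y(m₂) + y(m₃) + y(m₄) + y(m₅) + y(m₆)] = 1·(-18.331) = -18.33100.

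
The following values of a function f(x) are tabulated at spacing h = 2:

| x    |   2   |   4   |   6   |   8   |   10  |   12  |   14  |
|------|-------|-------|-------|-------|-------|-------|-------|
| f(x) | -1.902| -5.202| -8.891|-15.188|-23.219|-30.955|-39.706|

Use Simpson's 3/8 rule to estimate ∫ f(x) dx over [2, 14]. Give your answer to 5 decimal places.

-207.58875

h = 2, n = 6.
(3h/8)·[y₀ + 3y₁ + 3y₂ + 2y₃ + 3y₄ + 3y₅ + y₆] = 0.75·(-276.785) = -207.58875.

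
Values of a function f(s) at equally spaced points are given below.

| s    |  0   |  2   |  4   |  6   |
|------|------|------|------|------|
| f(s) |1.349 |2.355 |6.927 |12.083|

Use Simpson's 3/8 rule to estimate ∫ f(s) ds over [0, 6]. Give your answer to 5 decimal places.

30.95850

h = 2, n = 3.
(3h/8)·[y₀ + 3y₁ + 3y₂ + y₃] = 0.75·(41.278) = 30.95850.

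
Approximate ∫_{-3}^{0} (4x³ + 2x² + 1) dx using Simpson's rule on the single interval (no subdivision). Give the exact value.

S = (b−a)/6 · [f(-3) + 4f(-1.5) + f(0)] = 0.5·[(-89) + 4·(-8) + 1] = -60.

-60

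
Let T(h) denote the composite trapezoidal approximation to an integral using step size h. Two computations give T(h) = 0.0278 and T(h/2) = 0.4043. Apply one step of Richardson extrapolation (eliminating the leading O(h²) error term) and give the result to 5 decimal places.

R = (4·T(h/2) − T(h)) / 3 = (4·0.4043 − 0.0278)/3 = (1.5894)/3 = 0.52980.

0.52980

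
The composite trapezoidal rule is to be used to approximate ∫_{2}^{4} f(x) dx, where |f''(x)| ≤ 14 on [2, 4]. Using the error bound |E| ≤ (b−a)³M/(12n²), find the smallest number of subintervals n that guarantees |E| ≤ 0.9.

4

Need 112/(12n²) ≤ 0.9.
n² ≥ 112/(12·0.9) = 10.3704 ⇒ n ≥ 3.2203, so the smallest n is 4.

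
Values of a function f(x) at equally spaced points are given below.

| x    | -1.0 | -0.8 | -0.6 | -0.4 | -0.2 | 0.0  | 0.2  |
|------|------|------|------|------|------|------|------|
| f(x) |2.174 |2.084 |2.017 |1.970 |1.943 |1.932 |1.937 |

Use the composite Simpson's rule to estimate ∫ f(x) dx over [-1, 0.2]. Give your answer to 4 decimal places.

2.3983

h = 0.2, n = 6.
(h/3)·[y₀ + 4y₁ + 2y₂ + 4y₃ + 2y₄ + 4y₅ + y₆] = 0.066667·(35.975) = 2.3983.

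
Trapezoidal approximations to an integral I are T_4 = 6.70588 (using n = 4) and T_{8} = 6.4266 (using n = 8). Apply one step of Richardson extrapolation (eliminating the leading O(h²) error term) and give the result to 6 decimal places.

R = (4·T_{8} − T_4) / 3 = (4·6.4266 − 6.70588)/3 = (19.00052)/3 = 6.333507.

6.333507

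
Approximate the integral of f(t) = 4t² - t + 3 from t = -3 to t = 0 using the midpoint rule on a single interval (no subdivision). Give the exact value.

40.5

M = (b−a)·f(-1.5) = 3·(13.5) = 40.5.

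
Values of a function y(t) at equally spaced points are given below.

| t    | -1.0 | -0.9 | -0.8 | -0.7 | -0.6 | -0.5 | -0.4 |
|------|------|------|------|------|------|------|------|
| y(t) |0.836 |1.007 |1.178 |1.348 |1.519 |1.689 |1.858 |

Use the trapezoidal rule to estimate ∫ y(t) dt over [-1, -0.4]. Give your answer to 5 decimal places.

h = 0.1, n = 6.
(h/2)·[y₀ + 2y₁ + 2y₂ + 2y₃ + 2y₄ + 2y₅ + y₆] = 0.05·(16.176) = 0.80880.

0.80880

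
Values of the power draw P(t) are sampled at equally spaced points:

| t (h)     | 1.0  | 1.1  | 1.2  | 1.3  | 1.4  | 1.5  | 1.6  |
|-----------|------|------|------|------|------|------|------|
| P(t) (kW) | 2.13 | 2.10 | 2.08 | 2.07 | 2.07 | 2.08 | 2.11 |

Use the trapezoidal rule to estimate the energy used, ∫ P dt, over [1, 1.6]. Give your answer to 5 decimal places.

h = 0.1, n = 6.
(h/2)·[y₀ + 2y₁ + 2y₂ + 2y₃ + 2y₄ + 2y₅ + y₆] = 0.05·(25.04) = 1.25200.

1.25200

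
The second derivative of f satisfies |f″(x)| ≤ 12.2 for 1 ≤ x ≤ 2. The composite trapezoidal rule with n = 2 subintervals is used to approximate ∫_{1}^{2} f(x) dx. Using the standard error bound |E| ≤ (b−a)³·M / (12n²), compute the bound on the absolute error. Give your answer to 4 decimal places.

|E| ≤ (1)³·12.2 / (12·2²) = 12.2/48 = 0.2542.

0.2542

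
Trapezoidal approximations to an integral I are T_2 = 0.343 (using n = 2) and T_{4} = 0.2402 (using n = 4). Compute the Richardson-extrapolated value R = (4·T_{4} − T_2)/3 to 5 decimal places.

R = (4·T_{4} − T_2) / 3 = (4·0.2402 − 0.343)/3 = (0.6178)/3 = 0.20593.

0.20593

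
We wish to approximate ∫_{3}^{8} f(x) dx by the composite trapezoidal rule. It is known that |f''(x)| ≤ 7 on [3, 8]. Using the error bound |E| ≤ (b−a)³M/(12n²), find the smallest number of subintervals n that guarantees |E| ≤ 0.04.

Need 875/(12n²) ≤ 0.04.
n² ≥ 875/(12·0.04) = 1822.92 ⇒ n ≥ 42.6956, so the smallest n is 43.

43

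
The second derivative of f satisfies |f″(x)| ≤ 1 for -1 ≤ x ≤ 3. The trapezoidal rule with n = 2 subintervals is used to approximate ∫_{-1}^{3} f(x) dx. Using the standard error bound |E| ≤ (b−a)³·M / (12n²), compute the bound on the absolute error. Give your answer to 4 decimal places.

1.3333

|E| ≤ (4)³·1 / (12·2²) = 64/48 = 1.3333.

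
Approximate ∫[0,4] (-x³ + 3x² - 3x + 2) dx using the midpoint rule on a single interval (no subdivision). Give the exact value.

0

M = (b−a)·f(2) = 4·(0) = 0.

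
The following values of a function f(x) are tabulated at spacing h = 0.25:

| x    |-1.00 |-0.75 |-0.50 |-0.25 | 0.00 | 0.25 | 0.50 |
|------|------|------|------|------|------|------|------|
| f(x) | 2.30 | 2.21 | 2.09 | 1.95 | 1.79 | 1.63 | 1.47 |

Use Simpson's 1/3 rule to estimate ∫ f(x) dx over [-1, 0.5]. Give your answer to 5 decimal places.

2.89083

h = 0.25, n = 6.
(h/3)·[y₀ + 4y₁ + 2y₂ + 4y₃ + 2y₄ + 4y₅ + y₆] = 0.083333·(34.69) = 2.89083.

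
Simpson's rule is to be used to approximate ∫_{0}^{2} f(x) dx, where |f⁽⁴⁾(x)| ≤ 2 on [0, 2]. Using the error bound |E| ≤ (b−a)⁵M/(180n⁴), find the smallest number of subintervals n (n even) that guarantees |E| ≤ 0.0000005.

Need 64/(180n⁴) ≤ 0.0000005.
n⁴ ≥ 64/(180·0.0000005) = 711111 ⇒ n ≥ 29.0392, so the smallest even n is 30. (n must be even for Simpson's rule.)

30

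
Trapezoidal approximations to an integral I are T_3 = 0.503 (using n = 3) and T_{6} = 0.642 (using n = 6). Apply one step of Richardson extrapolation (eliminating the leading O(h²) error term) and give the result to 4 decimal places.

R = (4·T_{6} − T_3) / 3 = (4·0.642 − 0.503)/3 = (2.065)/3 = 0.6883.

0.6883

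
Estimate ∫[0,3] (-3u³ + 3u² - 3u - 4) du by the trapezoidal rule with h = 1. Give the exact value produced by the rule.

-64.5

h = (3 − 0)/3 = 1.
Nodes u₀,…,u₃ = 0, 1, 2, 3.
f(u) = -3u³ + 3u² - 3u - 4: f₀=-4, f₁=-7, f₂=-22, f₃=-67.
(h/2)·[f₀ + 2f₁ + 2f₂ + f₃] = 0.5·(-129) = -64.5.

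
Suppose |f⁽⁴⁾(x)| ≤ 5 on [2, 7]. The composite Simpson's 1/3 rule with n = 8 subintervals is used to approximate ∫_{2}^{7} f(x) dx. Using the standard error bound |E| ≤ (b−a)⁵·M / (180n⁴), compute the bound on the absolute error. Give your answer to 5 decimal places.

0.02119

|E| ≤ (5)⁵·5 / (180·8⁴) = 15625/737280 = 0.02119.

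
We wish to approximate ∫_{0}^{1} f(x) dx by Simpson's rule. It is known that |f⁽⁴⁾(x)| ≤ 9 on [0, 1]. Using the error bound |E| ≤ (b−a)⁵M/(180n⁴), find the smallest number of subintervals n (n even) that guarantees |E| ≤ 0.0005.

Need 9/(180n⁴) ≤ 0.0005.
n⁴ ≥ 9/(180·0.0005) = 100 ⇒ n ≥ 3.1623, so the smallest even n is 4. (n must be even for Simpson's rule.)

4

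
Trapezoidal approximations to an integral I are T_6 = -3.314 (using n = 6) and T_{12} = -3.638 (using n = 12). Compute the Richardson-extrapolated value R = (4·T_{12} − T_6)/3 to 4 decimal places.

R = (4·T_{12} − T_6) / 3 = (4·(-3.638) − (-3.314))/3 = (-11.238)/3 = -3.7460.

-3.7460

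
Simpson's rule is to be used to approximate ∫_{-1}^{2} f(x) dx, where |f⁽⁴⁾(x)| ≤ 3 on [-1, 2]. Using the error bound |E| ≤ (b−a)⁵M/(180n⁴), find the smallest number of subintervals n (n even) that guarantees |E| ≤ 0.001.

8

Need 729/(180n⁴) ≤ 0.001.
n⁴ ≥ 729/(180·0.001) = 4050 ⇒ n ≥ 7.9774, so the smallest even n is 8. (n must be even for Simpson's rule.)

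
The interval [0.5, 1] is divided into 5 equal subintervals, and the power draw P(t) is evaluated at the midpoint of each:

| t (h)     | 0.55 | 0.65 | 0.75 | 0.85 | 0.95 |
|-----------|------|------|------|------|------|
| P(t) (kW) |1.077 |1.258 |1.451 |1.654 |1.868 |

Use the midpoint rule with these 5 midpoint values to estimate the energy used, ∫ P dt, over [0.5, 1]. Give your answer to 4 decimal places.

h = 0.1, n = 5.
h·[y(m₁) + y(m₂) + y(m₃) + y(m₄) + y(m₅)] = 0.1·(7.308) = 0.7308.

0.7308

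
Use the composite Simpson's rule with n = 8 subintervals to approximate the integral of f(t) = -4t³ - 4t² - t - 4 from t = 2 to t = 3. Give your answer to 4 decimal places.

h = (3 − 2)/8 = 0.125.
Nodes t₀,…,t₈ = 2, 2.125, 2.25, 2.375, 2.5, 2.625, 2.75, 2.875, 3.
f(t) = -4t³ - 4t² - t - 4: f₀=-54, f₁=-62.5703125, f₂=-72.0625, f₃=-82.5234375, f₄=-94, f₅=-106.5390625, f₆=-120.1875, f₇=-134.9921875, f₈=-151.
(h/3)·[f₀ + 4f₁ + 2f₂ + 4f₃ + 2f₄ + 4f₅ + 2f₆ + 4f₇ + f₈] = 0.041667·(-2324) = -96.8333.

-96.8333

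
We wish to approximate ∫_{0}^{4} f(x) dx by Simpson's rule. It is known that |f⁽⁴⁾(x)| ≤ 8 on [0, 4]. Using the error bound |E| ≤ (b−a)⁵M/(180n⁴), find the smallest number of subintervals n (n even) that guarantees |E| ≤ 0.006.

10

Need 8192/(180n⁴) ≤ 0.006.
n⁴ ≥ 8192/(180·0.006) = 7585.19 ⇒ n ≥ 9.3324, so the smallest even n is 10. (n must be even for Simpson's rule.)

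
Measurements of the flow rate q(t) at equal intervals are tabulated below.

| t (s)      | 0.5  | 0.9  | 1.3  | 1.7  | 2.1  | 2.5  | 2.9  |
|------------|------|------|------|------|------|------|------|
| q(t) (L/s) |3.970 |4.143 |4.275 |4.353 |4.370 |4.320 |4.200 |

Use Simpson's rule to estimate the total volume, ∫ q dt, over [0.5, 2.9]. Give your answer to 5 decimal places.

h = 0.4, n = 6.
(h/3)·[y₀ + 4y₁ + 2y₂ + 4y₃ + 2y₄ + 4y₅ + y₆] = 0.133333·(76.724) = 10.22987.

10.22987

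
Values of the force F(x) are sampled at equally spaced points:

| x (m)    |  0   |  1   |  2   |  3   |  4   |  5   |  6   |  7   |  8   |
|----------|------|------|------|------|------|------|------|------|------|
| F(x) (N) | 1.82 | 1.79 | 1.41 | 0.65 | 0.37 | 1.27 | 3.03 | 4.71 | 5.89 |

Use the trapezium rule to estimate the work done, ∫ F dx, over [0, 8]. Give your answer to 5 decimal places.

h = 1, n = 8.
(h/2)·[y₀ + 2y₁ + 2y₂ + 2y₃ + 2y₄ + 2y₅ + 2y₆ + 2y₇ + y₈] = 0.5·(34.17) = 17.08500.

17.08500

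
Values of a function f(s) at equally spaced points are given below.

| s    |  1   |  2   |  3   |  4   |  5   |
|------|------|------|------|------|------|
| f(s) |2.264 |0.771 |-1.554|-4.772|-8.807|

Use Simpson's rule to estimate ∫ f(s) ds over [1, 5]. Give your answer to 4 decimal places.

h = 1, n = 4.
(h/3)·[y₀ + 4y₁ + 2y₂ + 4y₃ + y₄] = 0.333333·(-25.655) = -8.5517.

-8.5517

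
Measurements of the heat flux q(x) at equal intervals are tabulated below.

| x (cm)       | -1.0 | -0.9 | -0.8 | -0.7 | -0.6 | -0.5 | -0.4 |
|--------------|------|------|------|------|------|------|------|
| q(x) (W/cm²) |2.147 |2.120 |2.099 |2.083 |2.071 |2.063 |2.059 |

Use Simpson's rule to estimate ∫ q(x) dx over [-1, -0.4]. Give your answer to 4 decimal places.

h = 0.1, n = 6.
(h/3)·[y₀ + 4y₁ + 2y₂ + 4y₃ + 2y₄ + 4y₅ + y₆] = 0.033333·(37.610) = 1.2537.

1.2537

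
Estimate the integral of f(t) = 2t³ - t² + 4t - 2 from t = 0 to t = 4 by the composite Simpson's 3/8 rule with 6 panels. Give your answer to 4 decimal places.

h = (4 − 0)/6 = 0.666667.
Nodes t₀,…,t₆ = 0, 0.666667, 1.333333, 2, 2.666667, 3.333333, 4.
f(t) = 2t³ - t² + 4t - 2: f₀=-2, f₁=0.814815, f₂=6.296296, f₃=18, f₄=39.481481, f₅=74.296296, f₆=126.
(3h/8)·[f₀ + 3f₁ + 3f₂ + 2f₃ + 3f₄ + 3f₅ + f₆] = 0.25·(522.666667) = 130.6667.

130.6667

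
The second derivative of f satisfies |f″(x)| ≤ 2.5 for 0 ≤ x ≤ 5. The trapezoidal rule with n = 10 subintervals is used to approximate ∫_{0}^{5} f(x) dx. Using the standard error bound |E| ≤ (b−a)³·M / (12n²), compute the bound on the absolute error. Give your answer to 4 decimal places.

0.2604

|E| ≤ (5)³·2.5 / (12·10²) = 312.5/1200 = 0.2604.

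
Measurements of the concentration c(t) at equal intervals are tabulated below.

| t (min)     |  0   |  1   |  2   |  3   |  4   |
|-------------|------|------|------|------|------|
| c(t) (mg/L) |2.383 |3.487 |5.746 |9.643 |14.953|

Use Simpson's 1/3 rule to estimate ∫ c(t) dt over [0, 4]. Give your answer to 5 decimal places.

h = 1, n = 4.
(h/3)·[y₀ + 4y₁ + 2y₂ + 4y₃ + y₄] = 0.333333·(81.348) = 27.11600.

27.11600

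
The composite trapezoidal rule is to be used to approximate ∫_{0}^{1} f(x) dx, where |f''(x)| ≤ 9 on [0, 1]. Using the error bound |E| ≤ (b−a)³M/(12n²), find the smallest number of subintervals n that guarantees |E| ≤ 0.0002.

Need 9/(12n²) ≤ 0.0002.
n² ≥ 9/(12·0.0002) = 3750 ⇒ n ≥ 61.2372, so the smallest n is 62.

62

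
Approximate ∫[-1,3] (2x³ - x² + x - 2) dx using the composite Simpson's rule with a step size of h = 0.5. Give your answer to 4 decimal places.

26.6667

h = (3 − (-1))/8 = 0.5.
Nodes x₀,…,x₈ = -1, -0.5, 0, 0.5, 1, 1.5, 2, 2.5, 3.
f(x) = 2x³ - x² + x - 2: f₀=-6, f₁=-3, f₂=-2, f₃=-1.5, f₄=0, f₅=4, f₆=12, f₇=25.5, f₈=46.
(h/3)·[f₀ + 4f₁ + 2f₂ + 4f₃ + 2f₄ + 4f₅ + 2f₆ + 4f₇ + f₈] = 0.166667·(160) = 26.6667.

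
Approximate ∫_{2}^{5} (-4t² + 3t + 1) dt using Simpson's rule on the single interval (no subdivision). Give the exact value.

-121.5

S = (b−a)/6 · [f(2) + 4f(3.5) + f(5)] = 0.5·[(-9) + 4·(-37.5) + (-84)] = -121.5.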